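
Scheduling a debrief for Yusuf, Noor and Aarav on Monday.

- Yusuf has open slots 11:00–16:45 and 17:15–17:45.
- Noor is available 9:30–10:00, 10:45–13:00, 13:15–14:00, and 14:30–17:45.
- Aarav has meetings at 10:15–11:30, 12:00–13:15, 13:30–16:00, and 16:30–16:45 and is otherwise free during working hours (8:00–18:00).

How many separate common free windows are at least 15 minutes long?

4

Aarav free within 08:00–18:00: 08:00–10:15, 11:30–12:00, 13:15–13:30, 16:00–16:30, 16:45–18:00.
Yusuf ∩ Noor: 11:00–13:00, 13:15–14:00, 14:30–16:45, 17:15–17:45.
Yusuf ∩ Noor ∩ Aarav: 11:30–12:00, 13:15–13:30, 16:00–16:30, 17:15–17:45.
Windows ≥ 15 min: 11:30–12:00, 13:15–13:30, 16:00–16:30, 17:15–17:45.
That's 4 windows.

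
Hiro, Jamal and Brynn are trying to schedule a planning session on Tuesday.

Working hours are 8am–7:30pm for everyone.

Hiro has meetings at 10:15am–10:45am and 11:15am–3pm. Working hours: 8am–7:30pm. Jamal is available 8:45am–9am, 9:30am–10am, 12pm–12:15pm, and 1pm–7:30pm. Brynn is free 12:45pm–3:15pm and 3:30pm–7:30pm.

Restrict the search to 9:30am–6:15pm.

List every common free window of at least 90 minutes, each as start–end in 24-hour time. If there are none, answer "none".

15:30–18:15

Hiro free within 08:00–19:30: 08:00–10:15, 10:45–11:15, 15:00–19:30.
Hiro ∩ Jamal: 08:45–09:00, 09:30–10:00, 15:00–19:30.
Hiro ∩ Jamal ∩ Brynn: 15:00–15:15, 15:30–19:30.
Restricted to 09:30–18:15: 15:00–15:15, 15:30–18:15.
Windows ≥ 90 min: 15:30–18:15.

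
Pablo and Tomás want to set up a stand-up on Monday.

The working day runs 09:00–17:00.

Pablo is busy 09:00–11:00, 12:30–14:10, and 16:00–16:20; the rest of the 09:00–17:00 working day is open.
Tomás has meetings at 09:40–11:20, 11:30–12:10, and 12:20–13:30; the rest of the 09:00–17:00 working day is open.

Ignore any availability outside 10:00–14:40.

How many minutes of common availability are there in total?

Pablo free within 09:00–17:00: 11:00–12:30, 14:10–16:00, 16:20–17:00.
Tomás free within 09:00–17:00: 09:00–09:40, 11:20–11:30, 12:10–12:20, 13:30–17:00.
Pablo ∩ Tomás: 11:20–11:30, 12:10–12:20, 14:10–16:00, 16:20–17:00.
Restricted to 10:00–14:40: 11:20–11:30, 12:10–12:20, 14:10–14:40.
Total common minutes: 10 + 10 + 30 = 50.

50 minutes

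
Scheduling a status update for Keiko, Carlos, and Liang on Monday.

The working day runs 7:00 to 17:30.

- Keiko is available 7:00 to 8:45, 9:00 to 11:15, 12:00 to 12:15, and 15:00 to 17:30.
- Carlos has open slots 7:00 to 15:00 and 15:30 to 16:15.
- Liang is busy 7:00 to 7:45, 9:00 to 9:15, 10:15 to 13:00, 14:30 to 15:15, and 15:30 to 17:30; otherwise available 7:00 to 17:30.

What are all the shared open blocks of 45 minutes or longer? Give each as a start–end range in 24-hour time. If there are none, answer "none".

07:45–08:45, 09:15–10:15

Liang free within 07:00–17:30: 07:45–09:00, 09:15–10:15, 13:00–14:30, 15:15–15:30.
Keiko ∩ Carlos: 07:00–08:45, 09:00–11:15, 12:00–12:15, 15:30–16:15.
Keiko ∩ Carlos ∩ Liang: 07:45–08:45, 09:15–10:15.
Windows ≥ 45 min: 07:45–08:45, 09:15–10:15.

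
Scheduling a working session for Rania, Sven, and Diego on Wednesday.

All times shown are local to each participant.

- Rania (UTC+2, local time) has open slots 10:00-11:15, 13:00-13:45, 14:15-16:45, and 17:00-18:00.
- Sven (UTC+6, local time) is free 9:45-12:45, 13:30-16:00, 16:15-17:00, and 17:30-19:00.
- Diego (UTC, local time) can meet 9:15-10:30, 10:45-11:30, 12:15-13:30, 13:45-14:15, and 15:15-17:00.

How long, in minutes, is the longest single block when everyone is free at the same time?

45 minutes

Rania → UTC: 08:00–09:15, 11:00–11:45, 12:15–14:45, 15:00–16:00.
Sven → UTC: 03:45–06:45, 07:30–10:00, 10:15–11:00, 11:30–13:00.
Diego → UTC: 09:15–10:30, 10:45–11:30, 12:15–13:30, 13:45–14:15, 15:15–17:00.
Rania ∩ Sven: 08:00–09:15, 11:30–11:45, 12:15–13:00.
Rania ∩ Sven ∩ Diego: 12:15–13:00.
Single common window of 45 minutes.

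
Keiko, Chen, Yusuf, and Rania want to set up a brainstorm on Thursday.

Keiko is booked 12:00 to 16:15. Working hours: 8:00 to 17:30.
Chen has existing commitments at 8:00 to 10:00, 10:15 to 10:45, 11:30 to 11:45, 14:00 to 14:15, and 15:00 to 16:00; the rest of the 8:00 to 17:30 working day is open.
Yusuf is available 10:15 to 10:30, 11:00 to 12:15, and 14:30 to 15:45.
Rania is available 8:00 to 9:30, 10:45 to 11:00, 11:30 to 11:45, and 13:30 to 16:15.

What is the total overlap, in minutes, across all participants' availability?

Keiko free within 08:00–17:30: 08:00–12:00, 16:15–17:30.
Chen free within 08:00–17:30: 10:00–10:15, 10:45–11:30, 11:45–14:00, 14:15–15:00, 16:00–17:30.
Keiko ∩ Chen: 10:00–10:15, 10:45–11:30, 11:45–12:00, 16:15–17:30.
Keiko ∩ Chen ∩ Yusuf: 11:00–11:30, 11:45–12:00.
Keiko ∩ Chen ∩ Yusuf ∩ Rania: (none).
Total common minutes: 0.

0 minutes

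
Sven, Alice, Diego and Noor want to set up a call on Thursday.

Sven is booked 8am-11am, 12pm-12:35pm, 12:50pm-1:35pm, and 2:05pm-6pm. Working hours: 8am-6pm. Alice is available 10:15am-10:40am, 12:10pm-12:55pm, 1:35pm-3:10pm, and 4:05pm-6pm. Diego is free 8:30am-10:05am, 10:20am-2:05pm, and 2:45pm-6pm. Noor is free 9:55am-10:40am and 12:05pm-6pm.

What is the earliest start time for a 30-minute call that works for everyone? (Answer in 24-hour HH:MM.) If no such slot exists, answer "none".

Sven free within 08:00–18:00: 11:00–12:00, 12:35–12:50, 13:35–14:05.
Sven ∩ Alice: 12:35–12:50, 13:35–14:05.
Sven ∩ Alice ∩ Diego: 12:35–12:50, 13:35–14:05.
Sven ∩ Alice ∩ Diego ∩ Noor: 12:35–12:50, 13:35–14:05.
Windows ≥ 30 min: 13:35–14:05.
Earliest such window starts at 13:35.

13:35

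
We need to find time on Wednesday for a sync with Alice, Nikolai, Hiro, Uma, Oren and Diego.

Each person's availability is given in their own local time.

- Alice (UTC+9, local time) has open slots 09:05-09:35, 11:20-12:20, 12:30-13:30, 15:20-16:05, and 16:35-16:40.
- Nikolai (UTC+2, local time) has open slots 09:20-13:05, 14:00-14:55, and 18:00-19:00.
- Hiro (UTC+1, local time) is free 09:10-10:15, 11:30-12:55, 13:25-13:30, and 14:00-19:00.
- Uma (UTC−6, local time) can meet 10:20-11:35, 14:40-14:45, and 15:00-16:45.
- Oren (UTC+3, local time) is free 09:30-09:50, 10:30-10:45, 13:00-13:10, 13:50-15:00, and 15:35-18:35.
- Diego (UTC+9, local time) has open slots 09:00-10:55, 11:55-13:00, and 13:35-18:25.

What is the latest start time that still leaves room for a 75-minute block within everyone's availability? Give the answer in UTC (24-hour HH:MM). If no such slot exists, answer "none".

none

Alice → UTC: 00:05–00:35, 02:20–03:20, 03:30–04:30, 06:20–07:05, 07:35–07:40.
Nikolai → UTC: 07:20–11:05, 12:00–12:55, 16:00–17:00.
Hiro → UTC: 08:10–09:15, 10:30–11:55, 12:25–12:30, 13:00–18:00.
Uma → UTC: 16:20–17:35, 20:40–20:45, 21:00–22:45.
Oren → UTC: 06:30–06:50, 07:30–07:45, 10:00–10:10, 10:50–12:00, 12:35–15:35.
Diego → UTC: 00:00–01:55, 02:55–04:00, 04:35–09:25.
Alice ∩ Nikolai: 07:35–07:40.
Alice ∩ Nikolai ∩ Hiro: (none).
Alice ∩ Nikolai ∩ Hiro ∩ Uma: (none).
Alice ∩ Nikolai ∩ Hiro ∩ Uma ∩ Oren: (none).
Alice ∩ Nikolai ∩ Hiro ∩ Uma ∩ Oren ∩ Diego: (none).
Windows ≥ 75 min: (none).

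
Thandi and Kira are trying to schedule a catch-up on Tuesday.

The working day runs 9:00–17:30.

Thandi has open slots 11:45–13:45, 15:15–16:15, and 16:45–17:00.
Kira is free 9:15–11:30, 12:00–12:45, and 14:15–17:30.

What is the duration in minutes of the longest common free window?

Thandi ∩ Kira: 12:00–12:45, 15:15–16:15, 16:45–17:00.
Common window lengths: 45, 60, 15 min; longest is 60.

60 minutes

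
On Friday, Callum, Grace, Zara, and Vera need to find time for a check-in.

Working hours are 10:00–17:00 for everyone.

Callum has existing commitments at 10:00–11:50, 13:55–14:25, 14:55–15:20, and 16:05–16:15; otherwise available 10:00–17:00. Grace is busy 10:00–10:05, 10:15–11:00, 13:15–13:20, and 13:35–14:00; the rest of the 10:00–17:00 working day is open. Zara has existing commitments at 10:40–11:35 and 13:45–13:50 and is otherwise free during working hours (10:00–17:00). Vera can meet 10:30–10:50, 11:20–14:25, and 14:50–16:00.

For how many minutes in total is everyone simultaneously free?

Callum free within 10:00–17:00: 11:50–13:55, 14:25–14:55, 15:20–16:05, 16:15–17:00.
Grace free within 10:00–17:00: 10:05–10:15, 11:00–13:15, 13:20–13:35, 14:00–17:00.
Zara free within 10:00–17:00: 10:00–10:40, 11:35–13:45, 13:50–17:00.
Callum ∩ Grace: 11:50–13:15, 13:20–13:35, 14:25–14:55, 15:20–16:05, 16:15–17:00.
Callum ∩ Grace ∩ Zara: 11:50–13:15, 13:20–13:35, 14:25–14:55, 15:20–16:05, 16:15–17:00.
Callum ∩ Grace ∩ Zara ∩ Vera: 11:50–13:15, 13:20–13:35, 14:50–14:55, 15:20–16:00.
Total common minutes: 85 + 15 + 5 + 40 = 145.

145 minutes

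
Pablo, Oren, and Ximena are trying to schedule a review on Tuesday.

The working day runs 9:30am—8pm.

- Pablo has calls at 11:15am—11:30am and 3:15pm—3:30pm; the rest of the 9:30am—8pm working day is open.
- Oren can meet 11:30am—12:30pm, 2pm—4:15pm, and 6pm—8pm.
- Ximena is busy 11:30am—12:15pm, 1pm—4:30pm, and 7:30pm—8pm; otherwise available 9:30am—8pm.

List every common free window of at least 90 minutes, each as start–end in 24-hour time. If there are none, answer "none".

18:00–19:30

Pablo free within 09:30–20:00: 09:30–11:15, 11:30–15:15, 15:30–20:00.
Ximena free within 09:30–20:00: 09:30–11:30, 12:15–13:00, 16:30–19:30.
Pablo ∩ Oren: 11:30–12:30, 14:00–15:15, 15:30–16:15, 18:00–20:00.
Pablo ∩ Oren ∩ Ximena: 12:15–12:30, 18:00–19:30.
Windows ≥ 90 min: 18:00–19:30.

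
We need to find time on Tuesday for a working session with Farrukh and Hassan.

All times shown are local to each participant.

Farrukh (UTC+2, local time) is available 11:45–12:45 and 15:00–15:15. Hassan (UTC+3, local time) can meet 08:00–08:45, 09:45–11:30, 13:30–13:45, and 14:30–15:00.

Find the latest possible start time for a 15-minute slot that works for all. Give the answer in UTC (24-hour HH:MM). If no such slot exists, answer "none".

Farrukh → UTC: 09:45–10:45, 13:00–13:15.
Hassan → UTC: 05:00–05:45, 06:45–08:30, 10:30–10:45, 11:30–12:00.
Farrukh ∩ Hassan: 10:30–10:45.
Windows ≥ 15 min: 10:30–10:45.
Latest start in the last window 10:30–10:45 is 10:45 − 15 min = 10:30.

10:30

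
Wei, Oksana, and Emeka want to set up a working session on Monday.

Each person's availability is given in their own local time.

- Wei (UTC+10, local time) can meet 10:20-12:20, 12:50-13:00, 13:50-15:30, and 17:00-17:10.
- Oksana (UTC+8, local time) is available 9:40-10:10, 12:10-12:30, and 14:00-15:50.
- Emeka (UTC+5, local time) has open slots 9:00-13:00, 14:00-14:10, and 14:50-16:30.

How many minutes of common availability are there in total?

30 minutes

Wei → UTC: 00:20–02:20, 02:50–03:00, 03:50–05:30, 07:00–07:10.
Oksana → UTC: 01:40–02:10, 04:10–04:30, 06:00–07:50.
Emeka → UTC: 04:00–08:00, 09:00–09:10, 09:50–11:30.
Wei ∩ Oksana: 01:40–02:10, 04:10–04:30, 07:00–07:10.
Wei ∩ Oksana ∩ Emeka: 04:10–04:30, 07:00–07:10.
Total common minutes: 20 + 10 = 30.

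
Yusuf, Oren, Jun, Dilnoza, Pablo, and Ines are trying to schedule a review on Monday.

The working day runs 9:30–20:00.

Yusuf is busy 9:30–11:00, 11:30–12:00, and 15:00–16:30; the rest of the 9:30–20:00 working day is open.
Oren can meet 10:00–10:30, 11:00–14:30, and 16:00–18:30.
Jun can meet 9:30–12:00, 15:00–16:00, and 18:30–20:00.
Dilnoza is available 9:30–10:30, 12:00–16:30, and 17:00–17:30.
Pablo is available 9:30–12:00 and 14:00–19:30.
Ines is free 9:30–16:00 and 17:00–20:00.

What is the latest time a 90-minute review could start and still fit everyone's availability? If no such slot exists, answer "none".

Yusuf free within 09:30–20:00: 11:00–11:30, 12:00–15:00, 16:30–20:00.
Yusuf ∩ Oren: 11:00–11:30, 12:00–14:30, 16:30–18:30.
Yusuf ∩ Oren ∩ Jun: 11:00–11:30.
Yusuf ∩ Oren ∩ Jun ∩ Dilnoza: (none).
Yusuf ∩ Oren ∩ Jun ∩ Dilnoza ∩ Pablo: (none).
Yusuf ∩ Oren ∩ Jun ∩ Dilnoza ∩ Pablo ∩ Ines: (none).
Windows ≥ 90 min: (none).

none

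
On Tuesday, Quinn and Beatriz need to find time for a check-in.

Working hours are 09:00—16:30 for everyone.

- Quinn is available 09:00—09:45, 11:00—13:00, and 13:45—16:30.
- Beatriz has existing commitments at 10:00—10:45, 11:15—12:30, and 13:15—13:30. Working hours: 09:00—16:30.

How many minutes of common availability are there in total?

Beatriz free within 09:00–16:30: 09:00–10:00, 10:45–11:15, 12:30–13:15, 13:30–16:30.
Quinn ∩ Beatriz: 09:00–09:45, 11:00–11:15, 12:30–13:00, 13:45–16:30.
Total common minutes: 45 + 15 + 30 + 165 = 255.

255 minutes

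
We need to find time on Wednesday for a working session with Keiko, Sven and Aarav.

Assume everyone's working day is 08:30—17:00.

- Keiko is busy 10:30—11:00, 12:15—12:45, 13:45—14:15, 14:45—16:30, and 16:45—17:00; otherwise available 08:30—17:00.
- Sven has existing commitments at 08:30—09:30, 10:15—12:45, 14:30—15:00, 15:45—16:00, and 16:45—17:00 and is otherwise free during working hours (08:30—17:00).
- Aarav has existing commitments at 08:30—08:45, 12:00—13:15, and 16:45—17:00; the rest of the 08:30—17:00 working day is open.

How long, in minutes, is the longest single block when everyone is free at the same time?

Keiko free within 08:30–17:00: 08:30–10:30, 11:00–12:15, 12:45–13:45, 14:15–14:45, 16:30–16:45.
Sven free within 08:30–17:00: 09:30–10:15, 12:45–14:30, 15:00–15:45, 16:00–16:45.
Aarav free within 08:30–17:00: 08:45–12:00, 13:15–16:45.
Keiko ∩ Sven: 09:30–10:15, 12:45–13:45, 14:15–14:30, 16:30–16:45.
Keiko ∩ Sven ∩ Aarav: 09:30–10:15, 13:15–13:45, 14:15–14:30, 16:30–16:45.
Common window lengths: 45, 30, 15, 15 min; longest is 45.

45 minutes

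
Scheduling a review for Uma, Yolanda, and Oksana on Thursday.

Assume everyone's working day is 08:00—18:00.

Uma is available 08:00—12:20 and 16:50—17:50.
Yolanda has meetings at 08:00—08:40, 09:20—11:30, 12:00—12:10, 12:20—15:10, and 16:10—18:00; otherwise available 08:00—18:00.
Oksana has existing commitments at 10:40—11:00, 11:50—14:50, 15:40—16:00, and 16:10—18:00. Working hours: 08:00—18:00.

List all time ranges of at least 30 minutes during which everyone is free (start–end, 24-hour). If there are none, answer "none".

Yolanda free within 08:00–18:00: 08:40–09:20, 11:30–12:00, 12:10–12:20, 15:10–16:10.
Oksana free within 08:00–18:00: 08:00–10:40, 11:00–11:50, 14:50–15:40, 16:00–16:10.
Uma ∩ Yolanda: 08:40–09:20, 11:30–12:00, 12:10–12:20.
Uma ∩ Yolanda ∩ Oksana: 08:40–09:20, 11:30–11:50.
Windows ≥ 30 min: 08:40–09:20.

08:40–09:20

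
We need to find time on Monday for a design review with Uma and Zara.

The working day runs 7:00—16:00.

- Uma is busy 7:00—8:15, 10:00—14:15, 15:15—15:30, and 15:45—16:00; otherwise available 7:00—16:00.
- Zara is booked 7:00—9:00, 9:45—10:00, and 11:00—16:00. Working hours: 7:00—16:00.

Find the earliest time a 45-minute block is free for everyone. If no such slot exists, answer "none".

Uma free within 07:00–16:00: 08:15–10:00, 14:15–15:15, 15:30–15:45.
Zara free within 07:00–16:00: 09:00–09:45, 10:00–11:00.
Uma ∩ Zara: 09:00–09:45.
Windows ≥ 45 min: 09:00–09:45.
Earliest such window starts at 09:00.

09:00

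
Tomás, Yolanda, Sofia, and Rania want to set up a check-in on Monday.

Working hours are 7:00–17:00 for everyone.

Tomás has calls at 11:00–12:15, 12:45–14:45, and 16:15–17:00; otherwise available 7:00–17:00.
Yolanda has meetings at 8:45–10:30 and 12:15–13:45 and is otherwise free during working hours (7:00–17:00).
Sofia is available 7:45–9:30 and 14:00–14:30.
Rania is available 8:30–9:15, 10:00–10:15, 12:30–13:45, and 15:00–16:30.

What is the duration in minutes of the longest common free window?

Tomás free within 07:00–17:00: 07:00–11:00, 12:15–12:45, 14:45–16:15.
Yolanda free within 07:00–17:00: 07:00–08:45, 10:30–12:15, 13:45–17:00.
Tomás ∩ Yolanda: 07:00–08:45, 10:30–11:00, 14:45–16:15.
Tomás ∩ Yolanda ∩ Sofia: 07:45–08:45.
Tomás ∩ Yolanda ∩ Sofia ∩ Rania: 08:30–08:45.
Single common window of 15 minutes.

15 minutes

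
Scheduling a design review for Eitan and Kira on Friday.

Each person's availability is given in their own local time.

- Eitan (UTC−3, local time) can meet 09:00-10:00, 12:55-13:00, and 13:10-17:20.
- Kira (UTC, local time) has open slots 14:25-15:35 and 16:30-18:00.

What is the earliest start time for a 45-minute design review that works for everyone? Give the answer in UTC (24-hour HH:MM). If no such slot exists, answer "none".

16:30

Eitan → UTC: 12:00–13:00, 15:55–16:00, 16:10–20:20.
Kira → UTC: 14:25–15:35, 16:30–18:00.
Eitan ∩ Kira: 16:30–18:00.
Windows ≥ 45 min: 16:30–18:00.
Earliest such window starts at 16:30.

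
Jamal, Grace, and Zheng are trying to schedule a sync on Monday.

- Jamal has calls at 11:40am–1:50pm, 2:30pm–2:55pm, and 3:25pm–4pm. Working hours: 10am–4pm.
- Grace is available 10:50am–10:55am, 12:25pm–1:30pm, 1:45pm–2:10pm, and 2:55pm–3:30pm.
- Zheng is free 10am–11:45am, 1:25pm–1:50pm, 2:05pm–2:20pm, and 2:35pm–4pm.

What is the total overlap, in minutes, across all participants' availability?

40 minutes

Jamal free within 10:00–16:00: 10:00–11:40, 13:50–14:30, 14:55–15:25.
Jamal ∩ Grace: 10:50–10:55, 13:50–14:10, 14:55–15:25.
Jamal ∩ Grace ∩ Zheng: 10:50–10:55, 14:05–14:10, 14:55–15:25.
Total common minutes: 5 + 5 + 30 = 40.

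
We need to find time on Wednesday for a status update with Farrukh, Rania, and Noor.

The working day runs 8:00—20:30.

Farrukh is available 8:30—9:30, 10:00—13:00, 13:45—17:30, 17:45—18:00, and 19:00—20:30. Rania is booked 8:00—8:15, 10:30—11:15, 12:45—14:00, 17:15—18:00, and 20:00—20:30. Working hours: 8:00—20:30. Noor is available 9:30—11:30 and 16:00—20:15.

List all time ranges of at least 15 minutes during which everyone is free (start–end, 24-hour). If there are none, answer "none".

Rania free within 08:00–20:30: 08:15–10:30, 11:15–12:45, 14:00–17:15, 18:00–20:00.
Farrukh ∩ Rania: 08:30–09:30, 10:00–10:30, 11:15–12:45, 14:00–17:15, 19:00–20:00.
Farrukh ∩ Rania ∩ Noor: 10:00–10:30, 11:15–11:30, 16:00–17:15, 19:00–20:00.
Windows ≥ 15 min: 10:00–10:30, 11:15–11:30, 16:00–17:15, 19:00–20:00.

10:00–10:30, 11:15–11:30, 16:00–17:15, 19:00–20:00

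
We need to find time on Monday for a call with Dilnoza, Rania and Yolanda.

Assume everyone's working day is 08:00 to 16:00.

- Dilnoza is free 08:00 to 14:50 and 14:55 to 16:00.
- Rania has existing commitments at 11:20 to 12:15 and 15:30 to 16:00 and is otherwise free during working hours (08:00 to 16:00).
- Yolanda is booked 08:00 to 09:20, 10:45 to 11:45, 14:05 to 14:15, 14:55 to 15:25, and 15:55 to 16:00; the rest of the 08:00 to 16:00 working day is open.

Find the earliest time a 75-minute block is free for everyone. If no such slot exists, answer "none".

09:20

Rania free within 08:00–16:00: 08:00–11:20, 12:15–15:30.
Yolanda free within 08:00–16:00: 09:20–10:45, 11:45–14:05, 14:15–14:55, 15:25–15:55.
Dilnoza ∩ Rania: 08:00–11:20, 12:15–14:50, 14:55–15:30.
Dilnoza ∩ Rania ∩ Yolanda: 09:20–10:45, 12:15–14:05, 14:15–14:50, 15:25–15:30.
Windows ≥ 75 min: 09:20–10:45, 12:15–14:05.
Earliest such window starts at 09:20.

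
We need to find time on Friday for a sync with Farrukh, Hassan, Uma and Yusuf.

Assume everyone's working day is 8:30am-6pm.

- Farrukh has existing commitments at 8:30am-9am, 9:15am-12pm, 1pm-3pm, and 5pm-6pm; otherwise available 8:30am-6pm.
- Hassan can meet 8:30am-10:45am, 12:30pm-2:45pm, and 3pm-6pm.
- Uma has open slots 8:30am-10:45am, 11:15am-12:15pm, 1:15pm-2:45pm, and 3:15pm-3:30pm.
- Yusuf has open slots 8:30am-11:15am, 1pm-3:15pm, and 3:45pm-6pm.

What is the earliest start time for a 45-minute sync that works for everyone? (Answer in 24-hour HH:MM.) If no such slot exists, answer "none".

Farrukh free within 08:30–18:00: 09:00–09:15, 12:00–13:00, 15:00–17:00.
Farrukh ∩ Hassan: 09:00–09:15, 12:30–13:00, 15:00–17:00.
Farrukh ∩ Hassan ∩ Uma: 09:00–09:15, 15:15–15:30.
Farrukh ∩ Hassan ∩ Uma ∩ Yusuf: 09:00–09:15.
Windows ≥ 45 min: (none).

none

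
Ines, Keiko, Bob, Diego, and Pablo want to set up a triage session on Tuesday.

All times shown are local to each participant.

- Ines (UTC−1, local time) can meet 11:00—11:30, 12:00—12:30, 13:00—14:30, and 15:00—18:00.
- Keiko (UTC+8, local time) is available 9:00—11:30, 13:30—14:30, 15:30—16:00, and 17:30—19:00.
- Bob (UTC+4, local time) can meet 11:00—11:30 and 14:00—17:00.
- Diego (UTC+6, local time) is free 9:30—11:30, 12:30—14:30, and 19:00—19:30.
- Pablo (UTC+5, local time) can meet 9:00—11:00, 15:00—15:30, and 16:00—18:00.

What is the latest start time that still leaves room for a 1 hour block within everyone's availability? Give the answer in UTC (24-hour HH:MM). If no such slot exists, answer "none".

Ines → UTC: 12:00–12:30, 13:00–13:30, 14:00–15:30, 16:00–19:00.
Keiko → UTC: 01:00–03:30, 05:30–06:30, 07:30–08:00, 09:30–11:00.
Bob → UTC: 07:00–07:30, 10:00–13:00.
Diego → UTC: 03:30–05:30, 06:30–08:30, 13:00–13:30.
Pablo → UTC: 04:00–06:00, 10:00–10:30, 11:00–13:00.
Ines ∩ Keiko: (none).
Ines ∩ Keiko ∩ Bob: (none).
Ines ∩ Keiko ∩ Bob ∩ Diego: (none).
Ines ∩ Keiko ∩ Bob ∩ Diego ∩ Pablo: (none).
Windows ≥ 60 min: (none).

none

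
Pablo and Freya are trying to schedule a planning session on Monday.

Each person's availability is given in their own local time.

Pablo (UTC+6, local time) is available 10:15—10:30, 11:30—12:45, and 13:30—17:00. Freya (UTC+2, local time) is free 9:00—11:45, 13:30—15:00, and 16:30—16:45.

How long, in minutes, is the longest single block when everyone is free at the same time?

135 minutes

Pablo → UTC: 04:15–04:30, 05:30–06:45, 07:30–11:00.
Freya → UTC: 07:00–09:45, 11:30–13:00, 14:30–14:45.
Pablo ∩ Freya: 07:30–09:45.
Single common window of 135 minutes.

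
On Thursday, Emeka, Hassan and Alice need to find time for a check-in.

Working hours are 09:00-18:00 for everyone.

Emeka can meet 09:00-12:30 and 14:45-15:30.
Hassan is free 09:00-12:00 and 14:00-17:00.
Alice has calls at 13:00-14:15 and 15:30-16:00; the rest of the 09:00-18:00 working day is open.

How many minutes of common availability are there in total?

225 minutes

Alice free within 09:00–18:00: 09:00–13:00, 14:15–15:30, 16:00–18:00.
Emeka ∩ Hassan: 09:00–12:00, 14:45–15:30.
Emeka ∩ Hassan ∩ Alice: 09:00–12:00, 14:45–15:30.
Total common minutes: 180 + 45 = 225.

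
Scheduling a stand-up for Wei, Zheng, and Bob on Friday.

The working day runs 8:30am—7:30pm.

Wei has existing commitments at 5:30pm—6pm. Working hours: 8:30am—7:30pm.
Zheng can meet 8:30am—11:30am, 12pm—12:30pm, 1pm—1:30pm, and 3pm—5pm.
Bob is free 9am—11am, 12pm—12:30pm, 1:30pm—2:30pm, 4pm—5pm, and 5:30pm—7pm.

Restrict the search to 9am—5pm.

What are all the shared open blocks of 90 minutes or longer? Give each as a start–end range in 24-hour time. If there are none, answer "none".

09:00–11:00

Wei free within 08:30–19:30: 08:30–17:30, 18:00–19:30.
Wei ∩ Zheng: 08:30–11:30, 12:00–12:30, 13:00–13:30, 15:00–17:00.
Wei ∩ Zheng ∩ Bob: 09:00–11:00, 12:00–12:30, 16:00–17:00.
Restricted to 09:00–17:00: 09:00–11:00, 12:00–12:30, 16:00–17:00.
Windows ≥ 90 min: 09:00–11:00.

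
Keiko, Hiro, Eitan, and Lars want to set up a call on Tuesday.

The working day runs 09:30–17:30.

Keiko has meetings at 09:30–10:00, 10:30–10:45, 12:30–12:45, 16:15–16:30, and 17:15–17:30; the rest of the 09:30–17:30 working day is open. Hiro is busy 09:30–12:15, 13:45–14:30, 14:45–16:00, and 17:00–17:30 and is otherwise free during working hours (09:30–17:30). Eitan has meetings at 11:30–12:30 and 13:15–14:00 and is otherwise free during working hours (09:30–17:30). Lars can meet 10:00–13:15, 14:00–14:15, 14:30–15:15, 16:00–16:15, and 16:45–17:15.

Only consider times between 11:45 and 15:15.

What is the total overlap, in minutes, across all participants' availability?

Keiko free within 09:30–17:30: 10:00–10:30, 10:45–12:30, 12:45–16:15, 16:30–17:15.
Hiro free within 09:30–17:30: 12:15–13:45, 14:30–14:45, 16:00–17:00.
Eitan free within 09:30–17:30: 09:30–11:30, 12:30–13:15, 14:00–17:30.
Keiko ∩ Hiro: 12:15–12:30, 12:45–13:45, 14:30–14:45, 16:00–16:15, 16:30–17:00.
Keiko ∩ Hiro ∩ Eitan: 12:45–13:15, 14:30–14:45, 16:00–16:15, 16:30–17:00.
Keiko ∩ Hiro ∩ Eitan ∩ Lars: 12:45–13:15, 14:30–14:45, 16:00–16:15, 16:45–17:00.
Restricted to 11:45–15:15: 12:45–13:15, 14:30–14:45.
Total common minutes: 30 + 15 = 45.

45 minutes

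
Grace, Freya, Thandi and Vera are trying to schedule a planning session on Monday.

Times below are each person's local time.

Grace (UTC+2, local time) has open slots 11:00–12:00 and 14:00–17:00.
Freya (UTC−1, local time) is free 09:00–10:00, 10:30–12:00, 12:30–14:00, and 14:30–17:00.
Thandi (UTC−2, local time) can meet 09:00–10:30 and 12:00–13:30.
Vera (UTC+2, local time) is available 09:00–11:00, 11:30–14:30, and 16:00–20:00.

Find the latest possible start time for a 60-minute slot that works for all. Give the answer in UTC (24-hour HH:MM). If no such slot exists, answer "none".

Grace → UTC: 09:00–10:00, 12:00–15:00.
Freya → UTC: 10:00–11:00, 11:30–13:00, 13:30–15:00, 15:30–18:00.
Thandi → UTC: 11:00–12:30, 14:00–15:30.
Vera → UTC: 07:00–09:00, 09:30–12:30, 14:00–18:00.
Grace ∩ Freya: 12:00–13:00, 13:30–15:00.
Grace ∩ Freya ∩ Thandi: 12:00–12:30, 14:00–15:00.
Grace ∩ Freya ∩ Thandi ∩ Vera: 12:00–12:30, 14:00–15:00.
Windows ≥ 60 min: 14:00–15:00.
Latest start in the last window 14:00–15:00 is 15:00 − 60 min = 14:00.

14:00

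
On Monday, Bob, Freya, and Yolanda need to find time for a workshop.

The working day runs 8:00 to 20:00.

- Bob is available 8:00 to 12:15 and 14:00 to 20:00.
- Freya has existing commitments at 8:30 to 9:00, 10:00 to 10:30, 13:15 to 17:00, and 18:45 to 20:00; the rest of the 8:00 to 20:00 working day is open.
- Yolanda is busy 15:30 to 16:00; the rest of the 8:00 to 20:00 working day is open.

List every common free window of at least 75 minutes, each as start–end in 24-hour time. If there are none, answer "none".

Freya free within 08:00–20:00: 08:00–08:30, 09:00–10:00, 10:30–13:15, 17:00–18:45.
Yolanda free within 08:00–20:00: 08:00–15:30, 16:00–20:00.
Bob ∩ Freya: 08:00–08:30, 09:00–10:00, 10:30–12:15, 17:00–18:45.
Bob ∩ Freya ∩ Yolanda: 08:00–08:30, 09:00–10:00, 10:30–12:15, 17:00–18:45.
Windows ≥ 75 min: 10:30–12:15, 17:00–18:45.

10:30–12:15, 17:00–18:45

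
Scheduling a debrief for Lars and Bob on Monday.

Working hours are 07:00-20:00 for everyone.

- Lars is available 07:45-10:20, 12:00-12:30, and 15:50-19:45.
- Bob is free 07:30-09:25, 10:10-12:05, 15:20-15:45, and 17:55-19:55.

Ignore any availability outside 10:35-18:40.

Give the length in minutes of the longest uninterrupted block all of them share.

45 minutes

Lars ∩ Bob: 07:45–09:25, 10:10–10:20, 12:00–12:05, 17:55–19:45.
Restricted to 10:35–18:40: 12:00–12:05, 17:55–18:40.
Common window lengths: 5, 45 min; longest is 45.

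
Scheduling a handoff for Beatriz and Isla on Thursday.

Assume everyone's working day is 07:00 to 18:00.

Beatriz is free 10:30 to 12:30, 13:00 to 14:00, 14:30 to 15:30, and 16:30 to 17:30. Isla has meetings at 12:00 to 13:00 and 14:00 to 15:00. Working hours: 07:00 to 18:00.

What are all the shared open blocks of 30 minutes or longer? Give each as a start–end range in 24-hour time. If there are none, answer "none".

Isla free within 07:00–18:00: 07:00–12:00, 13:00–14:00, 15:00–18:00.
Beatriz ∩ Isla: 10:30–12:00, 13:00–14:00, 15:00–15:30, 16:30–17:30.
Windows ≥ 30 min: 10:30–12:00, 13:00–14:00, 15:00–15:30, 16:30–17:30.

10:30–12:00, 13:00–14:00, 15:00–15:30, 16:30–17:30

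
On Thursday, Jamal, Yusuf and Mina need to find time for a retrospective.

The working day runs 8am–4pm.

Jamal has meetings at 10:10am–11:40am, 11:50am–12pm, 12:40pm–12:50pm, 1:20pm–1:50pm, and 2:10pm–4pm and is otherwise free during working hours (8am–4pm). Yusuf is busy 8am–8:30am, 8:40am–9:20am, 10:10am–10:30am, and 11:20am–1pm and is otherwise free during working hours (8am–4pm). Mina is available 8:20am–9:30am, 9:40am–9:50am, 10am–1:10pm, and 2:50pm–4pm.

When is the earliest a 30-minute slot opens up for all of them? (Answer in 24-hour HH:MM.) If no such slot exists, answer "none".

none

Jamal free within 08:00–16:00: 08:00–10:10, 11:40–11:50, 12:00–12:40, 12:50–13:20, 13:50–14:10.
Yusuf free within 08:00–16:00: 08:30–08:40, 09:20–10:10, 10:30–11:20, 13:00–16:00.
Jamal ∩ Yusuf: 08:30–08:40, 09:20–10:10, 13:00–13:20, 13:50–14:10.
Jamal ∩ Yusuf ∩ Mina: 08:30–08:40, 09:20–09:30, 09:40–09:50, 10:00–10:10, 13:00–13:10.
Windows ≥ 30 min: (none).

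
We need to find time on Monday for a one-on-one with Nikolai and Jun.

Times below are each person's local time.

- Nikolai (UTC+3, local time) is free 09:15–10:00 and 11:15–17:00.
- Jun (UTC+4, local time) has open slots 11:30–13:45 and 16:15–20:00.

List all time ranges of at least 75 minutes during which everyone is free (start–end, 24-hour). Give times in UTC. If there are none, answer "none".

Nikolai → UTC: 06:15–07:00, 08:15–14:00.
Jun → UTC: 07:30–09:45, 12:15–16:00.
Nikolai ∩ Jun: 08:15–09:45, 12:15–14:00.
Windows ≥ 75 min: 08:15–09:45, 12:15–14:00.

08:15–09:45, 12:15–14:00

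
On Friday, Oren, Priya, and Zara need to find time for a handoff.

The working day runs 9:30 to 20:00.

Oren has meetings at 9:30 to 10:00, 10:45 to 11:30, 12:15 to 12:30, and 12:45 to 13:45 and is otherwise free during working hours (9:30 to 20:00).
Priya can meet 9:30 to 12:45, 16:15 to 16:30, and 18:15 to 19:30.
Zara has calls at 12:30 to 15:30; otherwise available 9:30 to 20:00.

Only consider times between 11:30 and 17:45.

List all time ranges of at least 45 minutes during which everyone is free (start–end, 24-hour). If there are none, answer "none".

Oren free within 09:30–20:00: 10:00–10:45, 11:30–12:15, 12:30–12:45, 13:45–20:00.
Zara free within 09:30–20:00: 09:30–12:30, 15:30–20:00.
Oren ∩ Priya: 10:00–10:45, 11:30–12:15, 12:30–12:45, 16:15–16:30, 18:15–19:30.
Oren ∩ Priya ∩ Zara: 10:00–10:45, 11:30–12:15, 16:15–16:30, 18:15–19:30.
Restricted to 11:30–17:45: 11:30–12:15, 16:15–16:30.
Windows ≥ 45 min: 11:30–12:15.

11:30–12:15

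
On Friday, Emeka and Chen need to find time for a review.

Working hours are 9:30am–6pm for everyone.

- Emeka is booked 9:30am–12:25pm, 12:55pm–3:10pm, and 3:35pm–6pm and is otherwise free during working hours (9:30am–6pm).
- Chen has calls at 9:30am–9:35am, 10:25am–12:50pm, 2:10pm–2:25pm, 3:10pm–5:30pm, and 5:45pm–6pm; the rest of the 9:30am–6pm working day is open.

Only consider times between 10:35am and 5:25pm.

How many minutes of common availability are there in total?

Emeka free within 09:30–18:00: 12:25–12:55, 15:10–15:35.
Chen free within 09:30–18:00: 09:35–10:25, 12:50–14:10, 14:25–15:10, 17:30–17:45.
Emeka ∩ Chen: 12:50–12:55.
Restricted to 10:35–17:25: 12:50–12:55.
Total common minutes: 5.

5 minutes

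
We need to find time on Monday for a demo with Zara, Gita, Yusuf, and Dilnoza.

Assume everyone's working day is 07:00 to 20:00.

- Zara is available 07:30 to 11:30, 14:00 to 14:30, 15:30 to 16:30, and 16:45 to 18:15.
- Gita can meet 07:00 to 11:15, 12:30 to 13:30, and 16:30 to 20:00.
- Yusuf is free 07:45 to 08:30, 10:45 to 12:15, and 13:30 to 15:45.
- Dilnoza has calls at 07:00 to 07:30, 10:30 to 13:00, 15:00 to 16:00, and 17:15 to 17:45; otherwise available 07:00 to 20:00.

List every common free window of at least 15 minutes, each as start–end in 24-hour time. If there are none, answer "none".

Dilnoza free within 07:00–20:00: 07:30–10:30, 13:00–15:00, 16:00–17:15, 17:45–20:00.
Zara ∩ Gita: 07:30–11:15, 16:45–18:15.
Zara ∩ Gita ∩ Yusuf: 07:45–08:30, 10:45–11:15.
Zara ∩ Gita ∩ Yusuf ∩ Dilnoza: 07:45–08:30.
Windows ≥ 15 min: 07:45–08:30.

07:45–08:30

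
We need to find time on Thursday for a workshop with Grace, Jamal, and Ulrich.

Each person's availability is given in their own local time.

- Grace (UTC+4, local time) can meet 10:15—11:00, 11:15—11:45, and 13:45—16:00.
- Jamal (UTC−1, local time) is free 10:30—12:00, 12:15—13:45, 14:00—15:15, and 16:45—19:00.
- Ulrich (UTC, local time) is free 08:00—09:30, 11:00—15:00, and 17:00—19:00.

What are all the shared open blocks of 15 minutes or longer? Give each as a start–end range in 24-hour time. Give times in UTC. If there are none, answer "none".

Grace → UTC: 06:15–07:00, 07:15–07:45, 09:45–12:00.
Jamal → UTC: 11:30–13:00, 13:15–14:45, 15:00–16:15, 17:45–20:00.
Ulrich → UTC: 08:00–09:30, 11:00–15:00, 17:00–19:00.
Grace ∩ Jamal: 11:30–12:00.
Grace ∩ Jamal ∩ Ulrich: 11:30–12:00.
Windows ≥ 15 min: 11:30–12:00.

11:30–12:00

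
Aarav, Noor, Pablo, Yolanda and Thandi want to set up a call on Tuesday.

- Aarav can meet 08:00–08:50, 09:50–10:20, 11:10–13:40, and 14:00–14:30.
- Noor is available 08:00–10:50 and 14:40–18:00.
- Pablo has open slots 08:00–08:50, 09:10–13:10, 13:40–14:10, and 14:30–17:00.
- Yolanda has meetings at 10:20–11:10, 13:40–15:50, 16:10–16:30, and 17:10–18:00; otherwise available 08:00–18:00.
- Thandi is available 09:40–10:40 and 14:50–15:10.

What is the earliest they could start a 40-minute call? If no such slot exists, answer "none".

none

Yolanda free within 08:00–18:00: 08:00–10:20, 11:10–13:40, 15:50–16:10, 16:30–17:10.
Aarav ∩ Noor: 08:00–08:50, 09:50–10:20.
Aarav ∩ Noor ∩ Pablo: 08:00–08:50, 09:50–10:20.
Aarav ∩ Noor ∩ Pablo ∩ Yolanda: 08:00–08:50, 09:50–10:20.
Aarav ∩ Noor ∩ Pablo ∩ Yolanda ∩ Thandi: 09:50–10:20.
Windows ≥ 40 min: (none).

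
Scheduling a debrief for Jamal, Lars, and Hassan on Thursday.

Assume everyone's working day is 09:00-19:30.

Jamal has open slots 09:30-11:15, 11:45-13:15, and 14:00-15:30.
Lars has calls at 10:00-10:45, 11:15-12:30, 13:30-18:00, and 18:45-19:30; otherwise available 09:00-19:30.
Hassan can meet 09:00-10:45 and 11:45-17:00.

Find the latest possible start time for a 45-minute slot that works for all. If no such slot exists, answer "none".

Lars free within 09:00–19:30: 09:00–10:00, 10:45–11:15, 12:30–13:30, 18:00–18:45.
Jamal ∩ Lars: 09:30–10:00, 10:45–11:15, 12:30–13:15.
Jamal ∩ Lars ∩ Hassan: 09:30–10:00, 12:30–13:15.
Windows ≥ 45 min: 12:30–13:15.
Latest start in the last window 12:30–13:15 is 13:15 − 45 min = 12:30.

12:30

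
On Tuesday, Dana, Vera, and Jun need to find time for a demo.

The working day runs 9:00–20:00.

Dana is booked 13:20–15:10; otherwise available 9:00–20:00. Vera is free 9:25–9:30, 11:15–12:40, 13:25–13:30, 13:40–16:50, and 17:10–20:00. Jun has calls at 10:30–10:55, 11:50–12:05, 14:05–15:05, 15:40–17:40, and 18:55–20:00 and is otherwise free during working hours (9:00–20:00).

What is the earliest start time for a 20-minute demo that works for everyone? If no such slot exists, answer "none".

Dana free within 09:00–20:00: 09:00–13:20, 15:10–20:00.
Jun free within 09:00–20:00: 09:00–10:30, 10:55–11:50, 12:05–14:05, 15:05–15:40, 17:40–18:55.
Dana ∩ Vera: 09:25–09:30, 11:15–12:40, 15:10–16:50, 17:10–20:00.
Dana ∩ Vera ∩ Jun: 09:25–09:30, 11:15–11:50, 12:05–12:40, 15:10–15:40, 17:40–18:55.
Windows ≥ 20 min: 11:15–11:50, 12:05–12:40, 15:10–15:40, 17:40–18:55.
Earliest such window starts at 11:15.

11:15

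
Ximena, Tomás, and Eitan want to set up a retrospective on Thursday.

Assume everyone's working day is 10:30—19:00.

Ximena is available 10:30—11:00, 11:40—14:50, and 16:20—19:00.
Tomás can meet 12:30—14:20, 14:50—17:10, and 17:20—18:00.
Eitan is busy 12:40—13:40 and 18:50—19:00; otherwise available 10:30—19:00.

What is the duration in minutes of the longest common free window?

50 minutes

Eitan free within 10:30–19:00: 10:30–12:40, 13:40–18:50.
Ximena ∩ Tomás: 12:30–14:20, 16:20–17:10, 17:20–18:00.
Ximena ∩ Tomás ∩ Eitan: 12:30–12:40, 13:40–14:20, 16:20–17:10, 17:20–18:00.
Common window lengths: 10, 40, 50, 40 min; longest is 50.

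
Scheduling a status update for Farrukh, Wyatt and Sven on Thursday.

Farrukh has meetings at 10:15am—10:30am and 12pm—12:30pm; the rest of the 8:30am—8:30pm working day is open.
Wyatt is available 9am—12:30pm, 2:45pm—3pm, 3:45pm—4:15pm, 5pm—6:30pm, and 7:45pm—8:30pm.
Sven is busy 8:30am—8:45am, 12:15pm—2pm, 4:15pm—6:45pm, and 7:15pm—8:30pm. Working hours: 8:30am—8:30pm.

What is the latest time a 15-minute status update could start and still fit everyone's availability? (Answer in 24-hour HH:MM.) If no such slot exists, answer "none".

16:00

Farrukh free within 08:30–20:30: 08:30–10:15, 10:30–12:00, 12:30–20:30.
Sven free within 08:30–20:30: 08:45–12:15, 14:00–16:15, 18:45–19:15.
Farrukh ∩ Wyatt: 09:00–10:15, 10:30–12:00, 14:45–15:00, 15:45–16:15, 17:00–18:30, 19:45–20:30.
Farrukh ∩ Wyatt ∩ Sven: 09:00–10:15, 10:30–12:00, 14:45–15:00, 15:45–16:15.
Windows ≥ 15 min: 09:00–10:15, 10:30–12:00, 14:45–15:00, 15:45–16:15.
Latest start in the last window 15:45–16:15 is 16:15 − 15 min = 16:00.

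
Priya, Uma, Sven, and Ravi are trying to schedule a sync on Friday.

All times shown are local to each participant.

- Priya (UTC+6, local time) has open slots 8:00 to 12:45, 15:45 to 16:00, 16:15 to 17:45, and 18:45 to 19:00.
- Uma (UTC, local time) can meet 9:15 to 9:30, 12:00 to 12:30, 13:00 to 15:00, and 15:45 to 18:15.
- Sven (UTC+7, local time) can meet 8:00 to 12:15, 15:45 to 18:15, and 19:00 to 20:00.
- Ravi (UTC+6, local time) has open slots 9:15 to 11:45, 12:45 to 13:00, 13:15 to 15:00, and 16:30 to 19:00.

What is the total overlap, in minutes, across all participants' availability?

0 minutes

Priya → UTC: 02:00–06:45, 09:45–10:00, 10:15–11:45, 12:45–13:00.
Uma → UTC: 09:15–09:30, 12:00–12:30, 13:00–15:00, 15:45–18:15.
Sven → UTC: 01:00–05:15, 08:45–11:15, 12:00–13:00.
Ravi → UTC: 03:15–05:45, 06:45–07:00, 07:15–09:00, 10:30–13:00.
Priya ∩ Uma: (none).
Priya ∩ Uma ∩ Sven: (none).
Priya ∩ Uma ∩ Sven ∩ Ravi: (none).
Total common minutes: 0.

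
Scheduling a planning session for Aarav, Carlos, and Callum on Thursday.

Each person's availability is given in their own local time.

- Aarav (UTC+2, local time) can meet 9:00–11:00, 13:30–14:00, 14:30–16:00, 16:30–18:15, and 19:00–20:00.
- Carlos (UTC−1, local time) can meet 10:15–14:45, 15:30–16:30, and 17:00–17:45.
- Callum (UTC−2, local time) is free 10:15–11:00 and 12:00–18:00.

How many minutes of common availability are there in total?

135 minutes

Aarav → UTC: 07:00–09:00, 11:30–12:00, 12:30–14:00, 14:30–16:15, 17:00–18:00.
Carlos → UTC: 11:15–15:45, 16:30–17:30, 18:00–18:45.
Callum → UTC: 12:15–13:00, 14:00–20:00.
Aarav ∩ Carlos: 11:30–12:00, 12:30–14:00, 14:30–15:45, 17:00–17:30.
Aarav ∩ Carlos ∩ Callum: 12:30–13:00, 14:30–15:45, 17:00–17:30.
Total common minutes: 30 + 75 + 30 = 135.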